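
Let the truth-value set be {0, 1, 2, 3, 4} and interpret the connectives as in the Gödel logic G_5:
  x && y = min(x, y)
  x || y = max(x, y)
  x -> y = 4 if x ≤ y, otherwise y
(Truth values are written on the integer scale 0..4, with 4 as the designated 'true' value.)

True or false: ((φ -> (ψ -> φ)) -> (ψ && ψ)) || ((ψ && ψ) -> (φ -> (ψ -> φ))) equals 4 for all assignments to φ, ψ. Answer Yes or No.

At φ = 2, ψ = 2, for instance:
ψ -> φ = 2 -> 2 = 4
φ -> (ψ -> φ) = 2 -> 4 = 4
ψ && ψ = 2 && 2 = 2
(φ -> (ψ -> φ)) -> (ψ && ψ) = 4 -> 2 = 2
(ψ && ψ) -> (φ -> (ψ -> φ)) = 2 -> 4 = 4
((φ -> (ψ -> φ)) -> (ψ && ψ)) || ((ψ && ψ) -> (φ -> (ψ -> φ))) = 2 || 4 = 4
and checking the remaining 24 assignments likewise gives ≥ 4 in every case.

Yes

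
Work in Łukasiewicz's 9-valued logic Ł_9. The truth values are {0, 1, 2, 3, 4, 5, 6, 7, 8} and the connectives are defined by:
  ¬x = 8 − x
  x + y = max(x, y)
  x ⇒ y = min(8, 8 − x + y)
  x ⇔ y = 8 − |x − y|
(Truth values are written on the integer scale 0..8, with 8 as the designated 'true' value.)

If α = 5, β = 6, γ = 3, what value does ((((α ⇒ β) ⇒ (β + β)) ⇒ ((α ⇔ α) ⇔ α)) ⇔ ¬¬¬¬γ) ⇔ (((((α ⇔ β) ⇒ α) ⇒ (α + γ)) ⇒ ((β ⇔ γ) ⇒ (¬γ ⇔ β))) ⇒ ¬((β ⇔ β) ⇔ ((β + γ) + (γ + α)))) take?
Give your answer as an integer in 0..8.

6

α ⇒ β = 5 ⇒ 6 = 8
β + β = 6 + 6 = 6
(α ⇒ β) ⇒ (β + β) = 8 ⇒ 6 = 6
α ⇔ α = 5 ⇔ 5 = 8
(α ⇔ α) ⇔ α = 8 ⇔ 5 = 5
((α ⇒ β) ⇒ (β + β)) ⇒ ((α ⇔ α) ⇔ α) = 6 ⇒ 5 = 7
¬γ = ¬3 = 5
¬¬γ = ¬5 = 3
¬¬¬γ = ¬3 = 5
¬¬¬¬γ = ¬5 = 3
(((α ⇒ β) ⇒ (β + β)) ⇒ ((α ⇔ α) ⇔ α)) ⇔ ¬¬¬¬γ = 7 ⇔ 3 = 4
α ⇔ β = 5 ⇔ 6 = 7
(α ⇔ β) ⇒ α = 7 ⇒ 5 = 6
α + γ = 5 + 3 = 5
((α ⇔ β) ⇒ α) ⇒ (α + γ) = 6 ⇒ 5 = 7
β ⇔ γ = 6 ⇔ 3 = 5
¬γ = ¬3 = 5
¬γ ⇔ β = 5 ⇔ 6 = 7
(β ⇔ γ) ⇒ (¬γ ⇔ β) = 5 ⇒ 7 = 8
(((α ⇔ β) ⇒ α) ⇒ (α + γ)) ⇒ ((β ⇔ γ) ⇒ (¬γ ⇔ β)) = 7 ⇒ 8 = 8
β ⇔ β = 6 ⇔ 6 = 8
β + γ = 6 + 3 = 6
γ + α = 3 + 5 = 5
(β + γ) + (γ + α) = 6 + 5 = 6
(β ⇔ β) ⇔ ((β + γ) + (γ + α)) = 8 ⇔ 6 = 6
¬((β ⇔ β) ⇔ ((β + γ) + (γ + α))) = ¬6 = 2
((((α ⇔ β) ⇒ α) ⇒ (α + γ)) ⇒ ((β ⇔ γ) ⇒ (¬γ ⇔ β))) ⇒ ¬((β ⇔ β) ⇔ ((β + γ) + (γ + α))) = 8 ⇒ 2 = 2
((((α ⇒ β) ⇒ (β + β)) ⇒ ((α ⇔ α) ⇔ α)) ⇔ ¬¬¬¬γ) ⇔ (((((α ⇔ β) ⇒ α) ⇒ (α + γ)) ⇒ ((β ⇔ γ) ⇒ (¬γ ⇔ β))) ⇒ ¬((β ⇔ β) ⇔ ((β + γ) + (γ + α)))) = 4 ⇔ 2 = 6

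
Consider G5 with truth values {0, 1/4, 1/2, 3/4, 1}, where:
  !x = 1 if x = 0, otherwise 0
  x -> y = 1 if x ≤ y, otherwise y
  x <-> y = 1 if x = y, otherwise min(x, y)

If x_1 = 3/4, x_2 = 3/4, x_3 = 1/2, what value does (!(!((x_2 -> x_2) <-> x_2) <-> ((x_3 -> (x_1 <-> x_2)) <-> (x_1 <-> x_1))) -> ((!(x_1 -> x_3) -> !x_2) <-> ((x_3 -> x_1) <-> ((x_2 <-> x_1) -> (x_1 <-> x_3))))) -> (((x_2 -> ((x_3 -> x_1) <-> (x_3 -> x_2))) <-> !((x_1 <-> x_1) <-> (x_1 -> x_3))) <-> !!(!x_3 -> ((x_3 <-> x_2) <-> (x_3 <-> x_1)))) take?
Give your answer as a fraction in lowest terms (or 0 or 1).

x_2 -> x_2 = 3/4 -> 3/4 = 1
(x_2 -> x_2) <-> x_2 = 1 <-> 3/4 = 3/4
!((x_2 -> x_2) <-> x_2) = !3/4 = 0
x_1 <-> x_2 = 3/4 <-> 3/4 = 1
x_3 -> (x_1 <-> x_2) = 1/2 -> 1 = 1
x_1 <-> x_1 = 3/4 <-> 3/4 = 1
(x_3 -> (x_1 <-> x_2)) <-> (x_1 <-> x_1) = 1 <-> 1 = 1
!((x_2 -> x_2) <-> x_2) <-> ((x_3 -> (x_1 <-> x_2)) <-> (x_1 <-> x_1)) = 0 <-> 1 = 0
!(!((x_2 -> x_2) <-> x_2) <-> ((x_3 -> (x_1 <-> x_2)) <-> (x_1 <-> x_1))) = !0 = 1
x_1 -> x_3 = 3/4 -> 1/2 = 1/2
!(x_1 -> x_3) = !1/2 = 0
!x_2 = !3/4 = 0
!(x_1 -> x_3) -> !x_2 = 0 -> 0 = 1
x_3 -> x_1 = 1/2 -> 3/4 = 1
x_2 <-> x_1 = 3/4 <-> 3/4 = 1
x_1 <-> x_3 = 3/4 <-> 1/2 = 1/2
(x_2 <-> x_1) -> (x_1 <-> x_3) = 1 -> 1/2 = 1/2
(x_3 -> x_1) <-> ((x_2 <-> x_1) -> (x_1 <-> x_3)) = 1 <-> 1/2 = 1/2
(!(x_1 -> x_3) -> !x_2) <-> ((x_3 -> x_1) <-> ((x_2 <-> x_1) -> (x_1 <-> x_3))) = 1 <-> 1/2 = 1/2
!(!((x_2 -> x_2) <-> x_2) <-> ((x_3 -> (x_1 <-> x_2)) <-> (x_1 <-> x_1))) -> ((!(x_1 -> x_3) -> !x_2) <-> ((x_3 -> x_1) <-> ((x_2 <-> x_1) -> (x_1 <-> x_3)))) = 1 -> 1/2 = 1/2
x_3 -> x_1 = 1/2 -> 3/4 = 1
x_3 -> x_2 = 1/2 -> 3/4 = 1
(x_3 -> x_1) <-> (x_3 -> x_2) = 1 <-> 1 = 1
x_2 -> ((x_3 -> x_1) <-> (x_3 -> x_2)) = 3/4 -> 1 = 1
x_1 <-> x_1 = 3/4 <-> 3/4 = 1
x_1 -> x_3 = 3/4 -> 1/2 = 1/2
(x_1 <-> x_1) <-> (x_1 -> x_3) = 1 <-> 1/2 = 1/2
!((x_1 <-> x_1) <-> (x_1 -> x_3)) = !1/2 = 0
(x_2 -> ((x_3 -> x_1) <-> (x_3 -> x_2))) <-> !((x_1 <-> x_1) <-> (x_1 -> x_3)) = 1 <-> 0 = 0
!x_3 = !1/2 = 0
x_3 <-> x_2 = 1/2 <-> 3/4 = 1/2
x_3 <-> x_1 = 1/2 <-> 3/4 = 1/2
(x_3 <-> x_2) <-> (x_3 <-> x_1) = 1/2 <-> 1/2 = 1
!x_3 -> ((x_3 <-> x_2) <-> (x_3 <-> x_1)) = 0 -> 1 = 1
!(!x_3 -> ((x_3 <-> x_2) <-> (x_3 <-> x_1))) = !1 = 0
!!(!x_3 -> ((x_3 <-> x_2) <-> (x_3 <-> x_1))) = !0 = 1
((x_2 -> ((x_3 -> x_1) <-> (x_3 -> x_2))) <-> !((x_1 <-> x_1) <-> (x_1 -> x_3))) <-> !!(!x_3 -> ((x_3 <-> x_2) <-> (x_3 <-> x_1))) = 0 <-> 1 = 0
(!(!((x_2 -> x_2) <-> x_2) <-> ((x_3 -> (x_1 <-> x_2)) <-> (x_1 <-> x_1))) -> ((!(x_1 -> x_3) -> !x_2) <-> ((x_3 -> x_1) <-> ((x_2 <-> x_1) -> (x_1 <-> x_3))))) -> (((x_2 -> ((x_3 -> x_1) <-> (x_3 -> x_2))) <-> !((x_1 <-> x_1) <-> (x_1 -> x_3))) <-> !!(!x_3 -> ((x_3 <-> x_2) <-> (x_3 <-> x_1)))) = 1/2 -> 0 = 0

0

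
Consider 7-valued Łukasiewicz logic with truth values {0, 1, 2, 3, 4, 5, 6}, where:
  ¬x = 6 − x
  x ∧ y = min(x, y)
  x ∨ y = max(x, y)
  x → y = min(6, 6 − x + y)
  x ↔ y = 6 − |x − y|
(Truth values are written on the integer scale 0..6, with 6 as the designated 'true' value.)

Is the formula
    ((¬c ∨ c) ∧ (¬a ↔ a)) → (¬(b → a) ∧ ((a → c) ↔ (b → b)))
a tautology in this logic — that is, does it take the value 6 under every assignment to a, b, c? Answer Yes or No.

No

Counterexample: take a = 1, b = 0, c = 0.
¬c = ¬0 = 6
¬c ∨ c = 6 ∨ 0 = 6
¬a = ¬1 = 5
¬a ↔ a = 5 ↔ 1 = 2
(¬c ∨ c) ∧ (¬a ↔ a) = 6 ∧ 2 = 2
b → a = 0 → 1 = 6
¬(b → a) = ¬6 = 0
a → c = 1 → 0 = 5
b → b = 0 → 0 = 6
(a → c) ↔ (b → b) = 5 ↔ 6 = 5
¬(b → a) ∧ ((a → c) ↔ (b → b)) = 0 ∧ 5 = 0
((¬c ∨ c) ∧ (¬a ↔ a)) → (¬(b → a) ∧ ((a → c) ↔ (b → b))) = 2 → 0 = 4
This gives 4 ≠ 6.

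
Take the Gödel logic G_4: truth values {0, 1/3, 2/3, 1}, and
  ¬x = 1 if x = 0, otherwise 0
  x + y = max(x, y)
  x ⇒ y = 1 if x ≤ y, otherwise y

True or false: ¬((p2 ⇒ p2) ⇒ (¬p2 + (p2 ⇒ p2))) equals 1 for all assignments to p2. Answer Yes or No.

No

Counterexample: take p2 = 0.
p2 ⇒ p2 = 0 ⇒ 0 = 1
¬p2 = ¬0 = 1
p2 ⇒ p2 = 0 ⇒ 0 = 1
¬p2 + (p2 ⇒ p2) = 1 + 1 = 1
(p2 ⇒ p2) ⇒ (¬p2 + (p2 ⇒ p2)) = 1 ⇒ 1 = 1
¬((p2 ⇒ p2) ⇒ (¬p2 + (p2 ⇒ p2))) = ¬1 = 0
This gives 0 ≠ 1.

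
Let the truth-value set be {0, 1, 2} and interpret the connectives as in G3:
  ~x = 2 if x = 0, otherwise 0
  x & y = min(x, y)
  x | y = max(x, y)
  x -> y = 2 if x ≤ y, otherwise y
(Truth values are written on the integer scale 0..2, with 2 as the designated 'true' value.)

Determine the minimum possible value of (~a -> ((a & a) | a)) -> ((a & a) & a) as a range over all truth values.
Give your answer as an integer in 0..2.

1

Take a = 1:
~a = ~1 = 0
a & a = 1 & 1 = 1
(a & a) | a = 1 | 1 = 1
~a -> ((a & a) | a) = 0 -> 1 = 2
a & a = 1 & 1 = 1
(a & a) & a = 1 & 1 = 1
(~a -> ((a & a) | a)) -> ((a & a) & a) = 2 -> 1 = 1
No assignment yields a value below 1, so this is the minimum.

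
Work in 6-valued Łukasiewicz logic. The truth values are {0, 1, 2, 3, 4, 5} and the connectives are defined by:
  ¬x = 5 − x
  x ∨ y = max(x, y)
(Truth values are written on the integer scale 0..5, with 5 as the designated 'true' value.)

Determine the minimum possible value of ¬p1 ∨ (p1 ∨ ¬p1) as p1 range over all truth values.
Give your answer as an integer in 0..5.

3

Take p1 = 2:
¬p1 = ¬2 = 3
¬p1 = ¬2 = 3
p1 ∨ ¬p1 = 2 ∨ 3 = 3
¬p1 ∨ (p1 ∨ ¬p1) = 3 ∨ 3 = 3
No assignment yields a value below 3, so this is the minimum.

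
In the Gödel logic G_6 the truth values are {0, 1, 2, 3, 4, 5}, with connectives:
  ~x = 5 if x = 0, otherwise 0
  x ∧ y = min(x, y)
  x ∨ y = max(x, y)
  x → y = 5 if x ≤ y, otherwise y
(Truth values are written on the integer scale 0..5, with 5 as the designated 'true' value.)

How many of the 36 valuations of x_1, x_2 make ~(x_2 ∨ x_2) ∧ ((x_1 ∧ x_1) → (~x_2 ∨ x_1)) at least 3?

6

value 5: 6 assignments (counts)
value 0: 30 assignments
So 6 of the 36 assignments meet the threshold.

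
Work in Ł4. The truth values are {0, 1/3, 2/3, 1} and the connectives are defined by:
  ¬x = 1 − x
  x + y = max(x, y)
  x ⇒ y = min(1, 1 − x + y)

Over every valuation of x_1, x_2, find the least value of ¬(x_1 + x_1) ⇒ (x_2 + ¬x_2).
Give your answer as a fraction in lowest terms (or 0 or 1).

2/3

Take x_1 = 0, x_2 = 1/3:
x_1 + x_1 = 0 + 0 = 0
¬(x_1 + x_1) = ¬0 = 1
¬x_2 = ¬1/3 = 2/3
x_2 + ¬x_2 = 1/3 + 2/3 = 2/3
¬(x_1 + x_1) ⇒ (x_2 + ¬x_2) = 1 ⇒ 2/3 = 2/3
No assignment yields a value below 2/3, so this is the minimum.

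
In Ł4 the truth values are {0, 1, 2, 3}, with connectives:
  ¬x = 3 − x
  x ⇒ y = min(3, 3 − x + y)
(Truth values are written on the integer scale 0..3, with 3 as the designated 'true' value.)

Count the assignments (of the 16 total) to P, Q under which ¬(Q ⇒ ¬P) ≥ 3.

P = 0, Q = 0 ↦ 0  <
P = 0, Q = 1 ↦ 0  <
P = 0, Q = 2 ↦ 0  <
P = 0, Q = 3 ↦ 0  <
P = 1, Q = 0 ↦ 0  <
P = 1, Q = 1 ↦ 0  <
P = 1, Q = 2 ↦ 0  <
P = 1, Q = 3 ↦ 1  <
P = 2, Q = 0 ↦ 0  <
P = 2, Q = 1 ↦ 0  <
P = 2, Q = 2 ↦ 1  <
P = 2, Q = 3 ↦ 2  <
P = 3, Q = 0 ↦ 0  <
P = 3, Q = 1 ↦ 1  <
P = 3, Q = 2 ↦ 2  <
P = 3, Q = 3 ↦ 3  ≥
So 1 of the 16 assignments meets the threshold.

1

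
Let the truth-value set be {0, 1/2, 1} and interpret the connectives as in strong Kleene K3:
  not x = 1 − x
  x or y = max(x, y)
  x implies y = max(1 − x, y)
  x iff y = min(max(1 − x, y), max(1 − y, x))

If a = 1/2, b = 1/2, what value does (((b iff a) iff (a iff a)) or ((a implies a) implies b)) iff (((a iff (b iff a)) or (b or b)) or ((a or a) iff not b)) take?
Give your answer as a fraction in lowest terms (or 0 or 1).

b iff a = 1/2 iff 1/2 = 1/2
a iff a = 1/2 iff 1/2 = 1/2
(b iff a) iff (a iff a) = 1/2 iff 1/2 = 1/2
a implies a = 1/2 implies 1/2 = 1/2
(a implies a) implies b = 1/2 implies 1/2 = 1/2
((b iff a) iff (a iff a)) or ((a implies a) implies b) = 1/2 or 1/2 = 1/2
b iff a = 1/2 iff 1/2 = 1/2
a iff (b iff a) = 1/2 iff 1/2 = 1/2
b or b = 1/2 or 1/2 = 1/2
(a iff (b iff a)) or (b or b) = 1/2 or 1/2 = 1/2
a or a = 1/2 or 1/2 = 1/2
not b = not 1/2 = 1/2
(a or a) iff not b = 1/2 iff 1/2 = 1/2
((a iff (b iff a)) or (b or b)) or ((a or a) iff not b) = 1/2 or 1/2 = 1/2
(((b iff a) iff (a iff a)) or ((a implies a) implies b)) iff (((a iff (b iff a)) or (b or b)) or ((a or a) iff not b)) = 1/2 iff 1/2 = 1/2

1/2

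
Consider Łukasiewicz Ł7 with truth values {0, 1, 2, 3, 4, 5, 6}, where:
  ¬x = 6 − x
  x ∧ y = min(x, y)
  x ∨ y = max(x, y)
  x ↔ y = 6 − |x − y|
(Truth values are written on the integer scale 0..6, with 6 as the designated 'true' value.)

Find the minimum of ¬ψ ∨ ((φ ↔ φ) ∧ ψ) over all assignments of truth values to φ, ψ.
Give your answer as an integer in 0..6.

3

Take φ = 0, ψ = 3:
¬ψ = ¬3 = 3
φ ↔ φ = 0 ↔ 0 = 6
(φ ↔ φ) ∧ ψ = 6 ∧ 3 = 3
¬ψ ∨ ((φ ↔ φ) ∧ ψ) = 3 ∨ 3 = 3
No assignment yields a value below 3, so this is the minimum.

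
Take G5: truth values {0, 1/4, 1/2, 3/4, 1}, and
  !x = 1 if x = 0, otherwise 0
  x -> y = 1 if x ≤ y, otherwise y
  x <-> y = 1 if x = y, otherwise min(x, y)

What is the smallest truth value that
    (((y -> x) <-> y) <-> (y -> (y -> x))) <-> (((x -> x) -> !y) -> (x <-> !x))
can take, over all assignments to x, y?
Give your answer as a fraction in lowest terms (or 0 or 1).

1/4

Take x = 1/4, y = 1/4:
y -> x = 1/4 -> 1/4 = 1
(y -> x) <-> y = 1 <-> 1/4 = 1/4
y -> x = 1/4 -> 1/4 = 1
y -> (y -> x) = 1/4 -> 1 = 1
((y -> x) <-> y) <-> (y -> (y -> x)) = 1/4 <-> 1 = 1/4
x -> x = 1/4 -> 1/4 = 1
!y = !1/4 = 0
(x -> x) -> !y = 1 -> 0 = 0
!x = !1/4 = 0
x <-> !x = 1/4 <-> 0 = 0
((x -> x) -> !y) -> (x <-> !x) = 0 -> 0 = 1
(((y -> x) <-> y) <-> (y -> (y -> x))) <-> (((x -> x) -> !y) -> (x <-> !x)) = 1/4 <-> 1 = 1/4
No assignment yields a value below 1/4, so this is the minimum.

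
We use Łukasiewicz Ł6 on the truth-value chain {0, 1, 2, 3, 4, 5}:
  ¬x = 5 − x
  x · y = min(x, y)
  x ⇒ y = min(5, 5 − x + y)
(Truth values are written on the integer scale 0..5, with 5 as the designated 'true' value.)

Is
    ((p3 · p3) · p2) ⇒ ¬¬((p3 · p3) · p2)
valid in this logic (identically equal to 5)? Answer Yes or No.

Yes

At p2 = 5, p3 = 2, for instance:
p3 · p3 = 2 · 2 = 2
(p3 · p3) · p2 = 2 · 5 = 2
¬((p3 · p3) · p2) = ¬2 = 3
¬¬((p3 · p3) · p2) = ¬3 = 2
((p3 · p3) · p2) ⇒ ¬¬((p3 · p3) · p2) = 2 ⇒ 2 = 5
and checking the remaining 35 assignments likewise gives ≥ 5 in every case.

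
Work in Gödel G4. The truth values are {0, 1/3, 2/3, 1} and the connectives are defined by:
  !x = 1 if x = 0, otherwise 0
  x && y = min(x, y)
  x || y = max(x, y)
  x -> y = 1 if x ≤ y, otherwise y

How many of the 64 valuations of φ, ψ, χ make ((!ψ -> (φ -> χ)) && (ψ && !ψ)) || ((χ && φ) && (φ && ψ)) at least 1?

value 1: 1 assignment (counts)
value 2/3: 7 assignments
value 1/3: 19 assignments
value 0: 37 assignments
So 1 of the 64 assignments meets the threshold.

1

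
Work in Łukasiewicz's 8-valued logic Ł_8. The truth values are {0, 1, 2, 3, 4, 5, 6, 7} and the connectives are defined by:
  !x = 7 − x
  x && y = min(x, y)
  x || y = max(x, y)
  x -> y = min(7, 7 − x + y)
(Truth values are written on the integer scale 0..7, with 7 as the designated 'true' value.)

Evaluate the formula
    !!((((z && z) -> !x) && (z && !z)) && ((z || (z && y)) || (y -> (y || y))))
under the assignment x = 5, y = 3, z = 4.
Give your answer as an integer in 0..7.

z && z = 4 && 4 = 4
!x = !5 = 2
(z && z) -> !x = 4 -> 2 = 5
!z = !4 = 3
z && !z = 4 && 3 = 3
((z && z) -> !x) && (z && !z) = 5 && 3 = 3
z && y = 4 && 3 = 3
z || (z && y) = 4 || 3 = 4
y || y = 3 || 3 = 3
y -> (y || y) = 3 -> 3 = 7
(z || (z && y)) || (y -> (y || y)) = 4 || 7 = 7
(((z && z) -> !x) && (z && !z)) && ((z || (z && y)) || (y -> (y || y))) = 3 && 7 = 3
!((((z && z) -> !x) && (z && !z)) && ((z || (z && y)) || (y -> (y || y)))) = !3 = 4
!!((((z && z) -> !x) && (z && !z)) && ((z || (z && y)) || (y -> (y || y)))) = !4 = 3

3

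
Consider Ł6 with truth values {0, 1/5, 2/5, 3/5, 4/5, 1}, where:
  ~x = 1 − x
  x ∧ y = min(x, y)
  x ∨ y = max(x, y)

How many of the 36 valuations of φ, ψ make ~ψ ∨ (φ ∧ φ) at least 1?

value 1: 11 assignments (counts)
value 4/5: 9 assignments
value 3/5: 7 assignments
value 2/5: 5 assignments
value 1/5: 3 assignments
value 0: 1 assignment
So 11 of the 36 assignments meet the threshold.

11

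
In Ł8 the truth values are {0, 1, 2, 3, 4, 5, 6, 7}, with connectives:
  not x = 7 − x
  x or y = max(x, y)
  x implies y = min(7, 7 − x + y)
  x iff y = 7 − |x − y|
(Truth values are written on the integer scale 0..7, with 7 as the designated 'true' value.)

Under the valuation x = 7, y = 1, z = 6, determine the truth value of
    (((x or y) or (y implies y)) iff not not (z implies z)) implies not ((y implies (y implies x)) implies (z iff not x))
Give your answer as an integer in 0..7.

x or y = 7 or 1 = 7
y implies y = 1 implies 1 = 7
(x or y) or (y implies y) = 7 or 7 = 7
z implies z = 6 implies 6 = 7
not (z implies z) = not 7 = 0
not not (z implies z) = not 0 = 7
((x or y) or (y implies y)) iff not not (z implies z) = 7 iff 7 = 7
y implies x = 1 implies 7 = 7
y implies (y implies x) = 1 implies 7 = 7
not x = not 7 = 0
z iff not x = 6 iff 0 = 1
(y implies (y implies x)) implies (z iff not x) = 7 implies 1 = 1
not ((y implies (y implies x)) implies (z iff not x)) = not 1 = 6
(((x or y) or (y implies y)) iff not not (z implies z)) implies not ((y implies (y implies x)) implies (z iff not x)) = 7 implies 6 = 6

6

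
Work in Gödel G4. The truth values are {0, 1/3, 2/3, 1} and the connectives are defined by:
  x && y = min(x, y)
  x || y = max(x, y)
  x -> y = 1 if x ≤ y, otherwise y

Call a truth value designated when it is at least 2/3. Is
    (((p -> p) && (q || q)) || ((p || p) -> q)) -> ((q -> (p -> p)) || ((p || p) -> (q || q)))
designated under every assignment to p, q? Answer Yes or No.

p = 0, q = 0 ↦ 1
p = 0, q = 1/3 ↦ 1
p = 0, q = 2/3 ↦ 1
p = 0, q = 1 ↦ 1
p = 1/3, q = 0 ↦ 1
p = 1/3, q = 1/3 ↦ 1
p = 1/3, q = 2/3 ↦ 1
p = 1/3, q = 1 ↦ 1
p = 2/3, q = 0 ↦ 1
p = 2/3, q = 1/3 ↦ 1
p = 2/3, q = 2/3 ↦ 1
p = 2/3, q = 1 ↦ 1
p = 1, q = 0 ↦ 1
p = 1, q = 1/3 ↦ 1
p = 1, q = 2/3 ↦ 1
p = 1, q = 1 ↦ 1
Every assignment gives a value ≥ 2/3.

Yes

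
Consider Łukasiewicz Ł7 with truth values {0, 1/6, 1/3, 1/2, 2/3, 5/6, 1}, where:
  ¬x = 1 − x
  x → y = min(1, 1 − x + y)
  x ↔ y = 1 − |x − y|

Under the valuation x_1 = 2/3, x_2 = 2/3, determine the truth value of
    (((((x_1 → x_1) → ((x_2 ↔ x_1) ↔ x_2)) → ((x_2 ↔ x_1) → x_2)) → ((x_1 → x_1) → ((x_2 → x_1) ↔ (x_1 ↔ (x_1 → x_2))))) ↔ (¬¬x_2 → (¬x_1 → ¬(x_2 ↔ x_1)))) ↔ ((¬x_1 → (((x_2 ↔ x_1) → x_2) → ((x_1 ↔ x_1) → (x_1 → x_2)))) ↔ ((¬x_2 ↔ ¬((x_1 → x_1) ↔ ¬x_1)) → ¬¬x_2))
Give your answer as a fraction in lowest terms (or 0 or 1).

x_1 → x_1 = 2/3 → 2/3 = 1
x_2 ↔ x_1 = 2/3 ↔ 2/3 = 1
(x_2 ↔ x_1) ↔ x_2 = 1 ↔ 2/3 = 2/3
(x_1 → x_1) → ((x_2 ↔ x_1) ↔ x_2) = 1 → 2/3 = 2/3
x_2 ↔ x_1 = 2/3 ↔ 2/3 = 1
(x_2 ↔ x_1) → x_2 = 1 → 2/3 = 2/3
((x_1 → x_1) → ((x_2 ↔ x_1) ↔ x_2)) → ((x_2 ↔ x_1) → x_2) = 2/3 → 2/3 = 1
x_1 → x_1 = 2/3 → 2/3 = 1
x_2 → x_1 = 2/3 → 2/3 = 1
x_1 → x_2 = 2/3 → 2/3 = 1
x_1 ↔ (x_1 → x_2) = 2/3 ↔ 1 = 2/3
(x_2 → x_1) ↔ (x_1 ↔ (x_1 → x_2)) = 1 ↔ 2/3 = 2/3
(x_1 → x_1) → ((x_2 → x_1) ↔ (x_1 ↔ (x_1 → x_2))) = 1 → 2/3 = 2/3
(((x_1 → x_1) → ((x_2 ↔ x_1) ↔ x_2)) → ((x_2 ↔ x_1) → x_2)) → ((x_1 → x_1) → ((x_2 → x_1) ↔ (x_1 ↔ (x_1 → x_2)))) = 1 → 2/3 = 2/3
¬x_2 = ¬2/3 = 1/3
¬¬x_2 = ¬1/3 = 2/3
¬x_1 = ¬2/3 = 1/3
x_2 ↔ x_1 = 2/3 ↔ 2/3 = 1
¬(x_2 ↔ x_1) = ¬1 = 0
¬x_1 → ¬(x_2 ↔ x_1) = 1/3 → 0 = 2/3
¬¬x_2 → (¬x_1 → ¬(x_2 ↔ x_1)) = 2/3 → 2/3 = 1
((((x_1 → x_1) → ((x_2 ↔ x_1) ↔ x_2)) → ((x_2 ↔ x_1) → x_2)) → ((x_1 → x_1) → ((x_2 → x_1) ↔ (x_1 ↔ (x_1 → x_2))))) ↔ (¬¬x_2 → (¬x_1 → ¬(x_2 ↔ x_1))) = 2/3 ↔ 1 = 2/3
¬x_1 = ¬2/3 = 1/3
x_2 ↔ x_1 = 2/3 ↔ 2/3 = 1
(x_2 ↔ x_1) → x_2 = 1 → 2/3 = 2/3
x_1 ↔ x_1 = 2/3 ↔ 2/3 = 1
x_1 → x_2 = 2/3 → 2/3 = 1
(x_1 ↔ x_1) → (x_1 → x_2) = 1 → 1 = 1
((x_2 ↔ x_1) → x_2) → ((x_1 ↔ x_1) → (x_1 → x_2)) = 2/3 → 1 = 1
¬x_1 → (((x_2 ↔ x_1) → x_2) → ((x_1 ↔ x_1) → (x_1 → x_2))) = 1/3 → 1 = 1
¬x_2 = ¬2/3 = 1/3
x_1 → x_1 = 2/3 → 2/3 = 1
¬x_1 = ¬2/3 = 1/3
(x_1 → x_1) ↔ ¬x_1 = 1 ↔ 1/3 = 1/3
¬((x_1 → x_1) ↔ ¬x_1) = ¬1/3 = 2/3
¬x_2 ↔ ¬((x_1 → x_1) ↔ ¬x_1) = 1/3 ↔ 2/3 = 2/3
¬x_2 = ¬2/3 = 1/3
¬¬x_2 = ¬1/3 = 2/3
(¬x_2 ↔ ¬((x_1 → x_1) ↔ ¬x_1)) → ¬¬x_2 = 2/3 → 2/3 = 1
(¬x_1 → (((x_2 ↔ x_1) → x_2) → ((x_1 ↔ x_1) → (x_1 → x_2)))) ↔ ((¬x_2 ↔ ¬((x_1 → x_1) ↔ ¬x_1)) → ¬¬x_2) = 1 ↔ 1 = 1
(((((x_1 → x_1) → ((x_2 ↔ x_1) ↔ x_2)) → ((x_2 ↔ x_1) → x_2)) → ((x_1 → x_1) → ((x_2 → x_1) ↔ (x_1 ↔ (x_1 → x_2))))) ↔ (¬¬x_2 → (¬x_1 → ¬(x_2 ↔ x_1)))) ↔ ((¬x_1 → (((x_2 ↔ x_1) → x_2) → ((x_1 ↔ x_1) → (x_1 → x_2)))) ↔ ((¬x_2 ↔ ¬((x_1 → x_1) ↔ ¬x_1)) → ¬¬x_2)) = 2/3 ↔ 1 = 2/3

2/3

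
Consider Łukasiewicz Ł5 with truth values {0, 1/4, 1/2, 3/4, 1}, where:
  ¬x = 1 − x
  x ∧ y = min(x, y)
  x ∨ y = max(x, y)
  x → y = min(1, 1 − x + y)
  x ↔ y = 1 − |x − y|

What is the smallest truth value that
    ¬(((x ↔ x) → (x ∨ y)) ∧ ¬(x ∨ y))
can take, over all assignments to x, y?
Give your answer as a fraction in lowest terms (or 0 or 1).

1/2

Take x = 0, y = 1/2:
x ↔ x = 0 ↔ 0 = 1
x ∨ y = 0 ∨ 1/2 = 1/2
(x ↔ x) → (x ∨ y) = 1 → 1/2 = 1/2
x ∨ y = 0 ∨ 1/2 = 1/2
¬(x ∨ y) = ¬1/2 = 1/2
((x ↔ x) → (x ∨ y)) ∧ ¬(x ∨ y) = 1/2 ∧ 1/2 = 1/2
¬(((x ↔ x) → (x ∨ y)) ∧ ¬(x ∨ y)) = ¬1/2 = 1/2
No assignment yields a value below 1/2, so this is the minimum.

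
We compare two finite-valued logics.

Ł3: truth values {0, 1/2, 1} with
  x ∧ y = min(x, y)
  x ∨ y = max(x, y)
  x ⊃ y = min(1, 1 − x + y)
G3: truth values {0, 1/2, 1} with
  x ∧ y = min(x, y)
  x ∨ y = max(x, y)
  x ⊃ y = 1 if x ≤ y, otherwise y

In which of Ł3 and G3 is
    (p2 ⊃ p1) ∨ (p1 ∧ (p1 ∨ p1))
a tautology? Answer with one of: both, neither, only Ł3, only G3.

neither

In Ł3: at p1 = 0, p2 = 1/2 the value is 1/2 — not a tautology.
In G3: at p1 = 0, p2 = 1/2 the value is 0 — not a tautology.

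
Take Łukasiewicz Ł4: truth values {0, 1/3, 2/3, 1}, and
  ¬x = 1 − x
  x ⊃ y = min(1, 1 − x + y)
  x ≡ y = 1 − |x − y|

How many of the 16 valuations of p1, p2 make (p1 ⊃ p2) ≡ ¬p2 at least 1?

p1 = 0, p2 = 0 ↦ 1  ≥
p1 = 0, p2 = 1/3 ↦ 2/3  <
p1 = 0, p2 = 2/3 ↦ 1/3  <
p1 = 0, p2 = 1 ↦ 0  <
p1 = 1/3, p2 = 0 ↦ 2/3  <
p1 = 1/3, p2 = 1/3 ↦ 2/3  <
p1 = 1/3, p2 = 2/3 ↦ 1/3  <
p1 = 1/3, p2 = 1 ↦ 0  <
p1 = 2/3, p2 = 0 ↦ 1/3  <
p1 = 2/3, p2 = 1/3 ↦ 1  ≥
p1 = 2/3, p2 = 2/3 ↦ 1/3  <
p1 = 2/3, p2 = 1 ↦ 0  <
p1 = 1, p2 = 0 ↦ 0  <
p1 = 1, p2 = 1/3 ↦ 2/3  <
p1 = 1, p2 = 2/3 ↦ 2/3  <
p1 = 1, p2 = 1 ↦ 0  <
So 2 of the 16 assignments meet the threshold.

2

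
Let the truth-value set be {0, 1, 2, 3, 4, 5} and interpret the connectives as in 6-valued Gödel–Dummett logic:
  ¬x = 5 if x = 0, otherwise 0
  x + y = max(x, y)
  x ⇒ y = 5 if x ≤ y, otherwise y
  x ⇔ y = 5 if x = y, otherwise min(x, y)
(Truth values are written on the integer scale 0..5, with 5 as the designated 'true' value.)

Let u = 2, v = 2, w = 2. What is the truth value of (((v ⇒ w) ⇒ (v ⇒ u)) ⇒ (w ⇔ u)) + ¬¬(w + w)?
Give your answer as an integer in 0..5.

v ⇒ w = 2 ⇒ 2 = 5
v ⇒ u = 2 ⇒ 2 = 5
(v ⇒ w) ⇒ (v ⇒ u) = 5 ⇒ 5 = 5
w ⇔ u = 2 ⇔ 2 = 5
((v ⇒ w) ⇒ (v ⇒ u)) ⇒ (w ⇔ u) = 5 ⇒ 5 = 5
w + w = 2 + 2 = 2
¬(w + w) = ¬2 = 0
¬¬(w + w) = ¬0 = 5
(((v ⇒ w) ⇒ (v ⇒ u)) ⇒ (w ⇔ u)) + ¬¬(w + w) = 5 + 5 = 5

5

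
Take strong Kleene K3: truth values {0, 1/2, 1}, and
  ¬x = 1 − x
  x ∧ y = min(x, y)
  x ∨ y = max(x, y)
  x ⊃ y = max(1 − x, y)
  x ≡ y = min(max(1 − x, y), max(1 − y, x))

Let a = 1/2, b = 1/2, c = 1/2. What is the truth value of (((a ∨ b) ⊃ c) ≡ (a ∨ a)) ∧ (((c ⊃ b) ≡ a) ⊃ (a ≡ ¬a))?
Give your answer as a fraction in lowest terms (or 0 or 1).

1/2

a ∨ b = 1/2 ∨ 1/2 = 1/2
(a ∨ b) ⊃ c = 1/2 ⊃ 1/2 = 1/2
a ∨ a = 1/2 ∨ 1/2 = 1/2
((a ∨ b) ⊃ c) ≡ (a ∨ a) = 1/2 ≡ 1/2 = 1/2
c ⊃ b = 1/2 ⊃ 1/2 = 1/2
(c ⊃ b) ≡ a = 1/2 ≡ 1/2 = 1/2
¬a = ¬1/2 = 1/2
a ≡ ¬a = 1/2 ≡ 1/2 = 1/2
((c ⊃ b) ≡ a) ⊃ (a ≡ ¬a) = 1/2 ⊃ 1/2 = 1/2
(((a ∨ b) ⊃ c) ≡ (a ∨ a)) ∧ (((c ⊃ b) ≡ a) ⊃ (a ≡ ¬a)) = 1/2 ∧ 1/2 = 1/2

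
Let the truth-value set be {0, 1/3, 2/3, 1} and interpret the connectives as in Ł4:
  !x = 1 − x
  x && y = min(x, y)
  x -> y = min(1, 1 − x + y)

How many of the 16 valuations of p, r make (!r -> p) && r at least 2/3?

p = 0, r = 0 ↦ 0  <
p = 0, r = 1/3 ↦ 1/3  <
p = 0, r = 2/3 ↦ 2/3  ≥
p = 0, r = 1 ↦ 1  ≥
p = 1/3, r = 0 ↦ 0  <
p = 1/3, r = 1/3 ↦ 1/3  <
p = 1/3, r = 2/3 ↦ 2/3  ≥
p = 1/3, r = 1 ↦ 1  ≥
p = 2/3, r = 0 ↦ 0  <
p = 2/3, r = 1/3 ↦ 1/3  <
p = 2/3, r = 2/3 ↦ 2/3  ≥
p = 2/3, r = 1 ↦ 1  ≥
p = 1, r = 0 ↦ 0  <
p = 1, r = 1/3 ↦ 1/3  <
p = 1, r = 2/3 ↦ 2/3  ≥
p = 1, r = 1 ↦ 1  ≥
So 8 of the 16 assignments meet the threshold.

8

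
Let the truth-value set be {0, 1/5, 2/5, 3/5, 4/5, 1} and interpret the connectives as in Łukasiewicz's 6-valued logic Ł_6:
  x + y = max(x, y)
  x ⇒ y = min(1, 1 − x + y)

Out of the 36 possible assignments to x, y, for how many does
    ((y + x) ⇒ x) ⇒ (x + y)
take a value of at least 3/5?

value 1: 17 assignments (counts)
value 4/5: 7 assignments (counts)
value 3/5: 5 assignments (counts)
value 2/5: 4 assignments
value 1/5: 2 assignments
value 0: 1 assignment
So 29 of the 36 assignments meet the threshold.

29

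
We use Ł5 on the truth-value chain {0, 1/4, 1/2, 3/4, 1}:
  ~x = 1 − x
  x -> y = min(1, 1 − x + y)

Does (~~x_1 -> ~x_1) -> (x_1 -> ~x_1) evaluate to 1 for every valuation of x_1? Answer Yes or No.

x_1 = 0 ↦ 1
x_1 = 1/4 ↦ 1
x_1 = 1/2 ↦ 1
x_1 = 3/4 ↦ 1
x_1 = 1 ↦ 1
Every assignment gives a value ≥ 1.

Yes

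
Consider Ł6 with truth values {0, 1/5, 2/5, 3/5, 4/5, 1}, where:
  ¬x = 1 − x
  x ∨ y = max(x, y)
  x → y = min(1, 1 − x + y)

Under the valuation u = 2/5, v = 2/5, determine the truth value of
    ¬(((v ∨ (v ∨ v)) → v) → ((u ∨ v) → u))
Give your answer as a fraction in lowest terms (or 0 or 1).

0

v ∨ v = 2/5 ∨ 2/5 = 2/5
v ∨ (v ∨ v) = 2/5 ∨ 2/5 = 2/5
(v ∨ (v ∨ v)) → v = 2/5 → 2/5 = 1
u ∨ v = 2/5 ∨ 2/5 = 2/5
(u ∨ v) → u = 2/5 → 2/5 = 1
((v ∨ (v ∨ v)) → v) → ((u ∨ v) → u) = 1 → 1 = 1
¬(((v ∨ (v ∨ v)) → v) → ((u ∨ v) → u)) = ¬1 = 0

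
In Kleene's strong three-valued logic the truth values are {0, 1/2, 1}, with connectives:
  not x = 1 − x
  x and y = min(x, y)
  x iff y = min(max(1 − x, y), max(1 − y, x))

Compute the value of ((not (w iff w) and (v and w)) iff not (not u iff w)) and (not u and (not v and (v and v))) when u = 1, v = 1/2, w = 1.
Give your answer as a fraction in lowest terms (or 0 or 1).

w iff w = 1 iff 1 = 1
not (w iff w) = not 1 = 0
v and w = 1/2 and 1 = 1/2
not (w iff w) and (v and w) = 0 and 1/2 = 0
not u = not 1 = 0
not u iff w = 0 iff 1 = 0
not (not u iff w) = not 0 = 1
(not (w iff w) and (v and w)) iff not (not u iff w) = 0 iff 1 = 0
not u = not 1 = 0
not v = not 1/2 = 1/2
v and v = 1/2 and 1/2 = 1/2
not v and (v and v) = 1/2 and 1/2 = 1/2
not u and (not v and (v and v)) = 0 and 1/2 = 0
((not (w iff w) and (v and w)) iff not (not u iff w)) and (not u and (not v and (v and v))) = 0 and 0 = 0

0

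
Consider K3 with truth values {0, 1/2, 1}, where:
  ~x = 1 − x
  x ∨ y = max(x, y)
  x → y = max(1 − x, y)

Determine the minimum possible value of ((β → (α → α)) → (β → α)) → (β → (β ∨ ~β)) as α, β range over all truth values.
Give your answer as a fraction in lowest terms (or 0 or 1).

Take α = 0, β = 1/2:
α → α = 0 → 0 = 1
β → (α → α) = 1/2 → 1 = 1
β → α = 1/2 → 0 = 1/2
(β → (α → α)) → (β → α) = 1 → 1/2 = 1/2
~β = ~1/2 = 1/2
β ∨ ~β = 1/2 ∨ 1/2 = 1/2
β → (β ∨ ~β) = 1/2 → 1/2 = 1/2
((β → (α → α)) → (β → α)) → (β → (β ∨ ~β)) = 1/2 → 1/2 = 1/2
No assignment yields a value below 1/2, so this is the minimum.

1/2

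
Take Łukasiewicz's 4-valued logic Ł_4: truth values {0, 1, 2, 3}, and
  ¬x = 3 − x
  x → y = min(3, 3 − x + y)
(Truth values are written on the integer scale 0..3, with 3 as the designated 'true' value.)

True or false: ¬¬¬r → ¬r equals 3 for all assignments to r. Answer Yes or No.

r = 0 ↦ 3
r = 1 ↦ 3
r = 2 ↦ 3
r = 3 ↦ 3
Every assignment gives a value ≥ 3.

Yes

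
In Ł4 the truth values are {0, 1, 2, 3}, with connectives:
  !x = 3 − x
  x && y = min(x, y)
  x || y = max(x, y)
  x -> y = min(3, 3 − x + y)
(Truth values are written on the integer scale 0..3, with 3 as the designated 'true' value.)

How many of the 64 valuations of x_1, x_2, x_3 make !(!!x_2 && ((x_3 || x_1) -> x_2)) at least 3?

value 3: 16 assignments (counts)
value 2: 16 assignments
value 1: 16 assignments
value 0: 16 assignments
So 16 of the 64 assignments meet the threshold.

16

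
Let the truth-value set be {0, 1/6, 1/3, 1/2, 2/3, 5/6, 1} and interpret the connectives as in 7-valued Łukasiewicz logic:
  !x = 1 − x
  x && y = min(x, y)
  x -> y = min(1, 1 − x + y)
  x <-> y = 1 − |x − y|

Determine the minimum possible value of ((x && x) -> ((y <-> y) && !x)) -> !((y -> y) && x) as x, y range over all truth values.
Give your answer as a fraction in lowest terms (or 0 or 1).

Take x = 1/2, y = 0:
x && x = 1/2 && 1/2 = 1/2
y <-> y = 0 <-> 0 = 1
!x = !1/2 = 1/2
(y <-> y) && !x = 1 && 1/2 = 1/2
(x && x) -> ((y <-> y) && !x) = 1/2 -> 1/2 = 1
y -> y = 0 -> 0 = 1
(y -> y) && x = 1 && 1/2 = 1/2
!((y -> y) && x) = !1/2 = 1/2
((x && x) -> ((y <-> y) && !x)) -> !((y -> y) && x) = 1 -> 1/2 = 1/2
No assignment yields a value below 1/2, so this is the minimum.

1/2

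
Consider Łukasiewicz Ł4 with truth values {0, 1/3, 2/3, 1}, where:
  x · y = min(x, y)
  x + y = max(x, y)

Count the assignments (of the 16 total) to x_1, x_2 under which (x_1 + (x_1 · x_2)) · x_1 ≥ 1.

4

x_1 = 0, x_2 = 0 ↦ 0  <
x_1 = 0, x_2 = 1/3 ↦ 0  <
x_1 = 0, x_2 = 2/3 ↦ 0  <
x_1 = 0, x_2 = 1 ↦ 0  <
x_1 = 1/3, x_2 = 0 ↦ 1/3  <
x_1 = 1/3, x_2 = 1/3 ↦ 1/3  <
x_1 = 1/3, x_2 = 2/3 ↦ 1/3  <
x_1 = 1/3, x_2 = 1 ↦ 1/3  <
x_1 = 2/3, x_2 = 0 ↦ 2/3  <
x_1 = 2/3, x_2 = 1/3 ↦ 2/3  <
x_1 = 2/3, x_2 = 2/3 ↦ 2/3  <
x_1 = 2/3, x_2 = 1 ↦ 2/3  <
x_1 = 1, x_2 = 0 ↦ 1  ≥
x_1 = 1, x_2 = 1/3 ↦ 1  ≥
x_1 = 1, x_2 = 2/3 ↦ 1  ≥
x_1 = 1, x_2 = 1 ↦ 1  ≥
So 4 of the 16 assignments meet the threshold.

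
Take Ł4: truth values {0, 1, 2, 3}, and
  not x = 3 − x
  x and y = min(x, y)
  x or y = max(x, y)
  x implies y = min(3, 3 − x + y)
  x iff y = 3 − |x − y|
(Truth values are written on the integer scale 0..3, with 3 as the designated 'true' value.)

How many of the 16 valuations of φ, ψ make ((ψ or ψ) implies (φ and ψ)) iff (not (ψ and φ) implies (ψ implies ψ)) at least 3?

10

φ = 0, ψ = 0 ↦ 3  ≥
φ = 0, ψ = 1 ↦ 2  <
φ = 0, ψ = 2 ↦ 1  <
φ = 0, ψ = 3 ↦ 0  <
φ = 1, ψ = 0 ↦ 3  ≥
φ = 1, ψ = 1 ↦ 3  ≥
φ = 1, ψ = 2 ↦ 2  <
φ = 1, ψ = 3 ↦ 1  <
φ = 2, ψ = 0 ↦ 3  ≥
φ = 2, ψ = 1 ↦ 3  ≥
φ = 2, ψ = 2 ↦ 3  ≥
φ = 2, ψ = 3 ↦ 2  <
φ = 3, ψ = 0 ↦ 3  ≥
φ = 3, ψ = 1 ↦ 3  ≥
φ = 3, ψ = 2 ↦ 3  ≥
φ = 3, ψ = 3 ↦ 3  ≥
So 10 of the 16 assignments meet the threshold.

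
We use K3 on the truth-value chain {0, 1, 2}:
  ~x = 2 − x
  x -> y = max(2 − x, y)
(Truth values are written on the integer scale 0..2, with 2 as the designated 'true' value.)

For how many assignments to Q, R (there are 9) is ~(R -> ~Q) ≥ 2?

Q = 0, R = 0 ↦ 0  <
Q = 0, R = 1 ↦ 0  <
Q = 0, R = 2 ↦ 0  <
Q = 1, R = 0 ↦ 0  <
Q = 1, R = 1 ↦ 1  <
Q = 1, R = 2 ↦ 1  <
Q = 2, R = 0 ↦ 0  <
Q = 2, R = 1 ↦ 1  <
Q = 2, R = 2 ↦ 2  ≥
So 1 of the 9 assignments meets the threshold.

1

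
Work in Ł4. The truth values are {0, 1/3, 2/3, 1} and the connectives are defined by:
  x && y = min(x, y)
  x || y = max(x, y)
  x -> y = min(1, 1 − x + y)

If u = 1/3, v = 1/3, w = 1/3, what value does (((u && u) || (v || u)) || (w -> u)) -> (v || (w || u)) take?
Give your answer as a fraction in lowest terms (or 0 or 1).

u && u = 1/3 && 1/3 = 1/3
v || u = 1/3 || 1/3 = 1/3
(u && u) || (v || u) = 1/3 || 1/3 = 1/3
w -> u = 1/3 -> 1/3 = 1
((u && u) || (v || u)) || (w -> u) = 1/3 || 1 = 1
w || u = 1/3 || 1/3 = 1/3
v || (w || u) = 1/3 || 1/3 = 1/3
(((u && u) || (v || u)) || (w -> u)) -> (v || (w || u)) = 1 -> 1/3 = 1/3

1/3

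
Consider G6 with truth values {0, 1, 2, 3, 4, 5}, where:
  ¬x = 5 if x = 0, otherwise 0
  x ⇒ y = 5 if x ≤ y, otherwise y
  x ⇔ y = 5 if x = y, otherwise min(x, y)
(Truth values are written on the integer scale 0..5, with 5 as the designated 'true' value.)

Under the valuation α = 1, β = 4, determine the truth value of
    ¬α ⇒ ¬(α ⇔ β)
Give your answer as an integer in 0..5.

5

¬α = ¬1 = 0
α ⇔ β = 1 ⇔ 4 = 1
¬(α ⇔ β) = ¬1 = 0
¬α ⇒ ¬(α ⇔ β) = 0 ⇒ 0 = 5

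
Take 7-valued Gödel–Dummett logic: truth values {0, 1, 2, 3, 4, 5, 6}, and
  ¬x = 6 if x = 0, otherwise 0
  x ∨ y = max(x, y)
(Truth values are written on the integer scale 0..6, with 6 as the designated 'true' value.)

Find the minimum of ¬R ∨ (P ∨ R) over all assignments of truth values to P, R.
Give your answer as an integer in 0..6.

1

Take P = 0, R = 1:
¬R = ¬1 = 0
P ∨ R = 0 ∨ 1 = 1
¬R ∨ (P ∨ R) = 0 ∨ 1 = 1
No assignment yields a value below 1, so this is the minimum.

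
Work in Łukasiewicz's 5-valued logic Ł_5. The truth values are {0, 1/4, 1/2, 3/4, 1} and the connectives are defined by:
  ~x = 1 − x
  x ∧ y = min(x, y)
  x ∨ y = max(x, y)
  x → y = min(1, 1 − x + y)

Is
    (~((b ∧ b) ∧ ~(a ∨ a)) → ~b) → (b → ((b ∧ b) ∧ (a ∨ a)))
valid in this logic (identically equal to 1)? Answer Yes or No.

No

Counterexample: take a = 0, b = 1/4.
b ∧ b = 1/4 ∧ 1/4 = 1/4
a ∨ a = 0 ∨ 0 = 0
~(a ∨ a) = ~0 = 1
(b ∧ b) ∧ ~(a ∨ a) = 1/4 ∧ 1 = 1/4
~((b ∧ b) ∧ ~(a ∨ a)) = ~1/4 = 3/4
~b = ~1/4 = 3/4
~((b ∧ b) ∧ ~(a ∨ a)) → ~b = 3/4 → 3/4 = 1
b ∧ b = 1/4 ∧ 1/4 = 1/4
a ∨ a = 0 ∨ 0 = 0
(b ∧ b) ∧ (a ∨ a) = 1/4 ∧ 0 = 0
b → ((b ∧ b) ∧ (a ∨ a)) = 1/4 → 0 = 3/4
(~((b ∧ b) ∧ ~(a ∨ a)) → ~b) → (b → ((b ∧ b) ∧ (a ∨ a))) = 1 → 3/4 = 3/4
This gives 3/4 ≠ 1.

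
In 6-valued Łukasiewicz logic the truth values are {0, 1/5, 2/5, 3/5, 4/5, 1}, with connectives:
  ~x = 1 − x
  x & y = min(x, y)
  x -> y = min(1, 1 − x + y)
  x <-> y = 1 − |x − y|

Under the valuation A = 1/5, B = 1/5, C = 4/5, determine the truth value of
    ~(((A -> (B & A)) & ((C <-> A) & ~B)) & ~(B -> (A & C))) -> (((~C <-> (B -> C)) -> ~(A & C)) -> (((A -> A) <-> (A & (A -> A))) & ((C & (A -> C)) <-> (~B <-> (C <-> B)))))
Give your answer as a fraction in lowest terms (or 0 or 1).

1/5

B & A = 1/5 & 1/5 = 1/5
A -> (B & A) = 1/5 -> 1/5 = 1
C <-> A = 4/5 <-> 1/5 = 2/5
~B = ~1/5 = 4/5
(C <-> A) & ~B = 2/5 & 4/5 = 2/5
(A -> (B & A)) & ((C <-> A) & ~B) = 1 & 2/5 = 2/5
A & C = 1/5 & 4/5 = 1/5
B -> (A & C) = 1/5 -> 1/5 = 1
~(B -> (A & C)) = ~1 = 0
((A -> (B & A)) & ((C <-> A) & ~B)) & ~(B -> (A & C)) = 2/5 & 0 = 0
~(((A -> (B & A)) & ((C <-> A) & ~B)) & ~(B -> (A & C))) = ~0 = 1
~C = ~4/5 = 1/5
B -> C = 1/5 -> 4/5 = 1
~C <-> (B -> C) = 1/5 <-> 1 = 1/5
A & C = 1/5 & 4/5 = 1/5
~(A & C) = ~1/5 = 4/5
(~C <-> (B -> C)) -> ~(A & C) = 1/5 -> 4/5 = 1
A -> A = 1/5 -> 1/5 = 1
A -> A = 1/5 -> 1/5 = 1
A & (A -> A) = 1/5 & 1 = 1/5
(A -> A) <-> (A & (A -> A)) = 1 <-> 1/5 = 1/5
A -> C = 1/5 -> 4/5 = 1
C & (A -> C) = 4/5 & 1 = 4/5
~B = ~1/5 = 4/5
C <-> B = 4/5 <-> 1/5 = 2/5
~B <-> (C <-> B) = 4/5 <-> 2/5 = 3/5
(C & (A -> C)) <-> (~B <-> (C <-> B)) = 4/5 <-> 3/5 = 4/5
((A -> A) <-> (A & (A -> A))) & ((C & (A -> C)) <-> (~B <-> (C <-> B))) = 1/5 & 4/5 = 1/5
((~C <-> (B -> C)) -> ~(A & C)) -> (((A -> A) <-> (A & (A -> A))) & ((C & (A -> C)) <-> (~B <-> (C <-> B)))) = 1 -> 1/5 = 1/5
~(((A -> (B & A)) & ((C <-> A) & ~B)) & ~(B -> (A & C))) -> (((~C <-> (B -> C)) -> ~(A & C)) -> (((A -> A) <-> (A & (A -> A))) & ((C & (A -> C)) <-> (~B <-> (C <-> B))))) = 1 -> 1/5 = 1/5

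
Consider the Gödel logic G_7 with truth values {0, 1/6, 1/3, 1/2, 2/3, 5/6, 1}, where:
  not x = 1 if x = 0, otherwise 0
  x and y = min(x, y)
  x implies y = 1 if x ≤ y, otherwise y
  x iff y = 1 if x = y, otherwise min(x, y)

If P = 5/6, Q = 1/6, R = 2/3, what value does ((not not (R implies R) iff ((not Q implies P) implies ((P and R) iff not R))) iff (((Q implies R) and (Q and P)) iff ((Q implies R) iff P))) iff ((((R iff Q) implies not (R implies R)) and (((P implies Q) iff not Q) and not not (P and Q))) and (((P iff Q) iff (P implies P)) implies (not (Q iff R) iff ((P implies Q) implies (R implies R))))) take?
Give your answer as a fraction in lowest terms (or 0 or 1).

1

R implies R = 2/3 implies 2/3 = 1
not (R implies R) = not 1 = 0
not not (R implies R) = not 0 = 1
not Q = not 1/6 = 0
not Q implies P = 0 implies 5/6 = 1
P and R = 5/6 and 2/3 = 2/3
not R = not 2/3 = 0
(P and R) iff not R = 2/3 iff 0 = 0
(not Q implies P) implies ((P and R) iff not R) = 1 implies 0 = 0
not not (R implies R) iff ((not Q implies P) implies ((P and R) iff not R)) = 1 iff 0 = 0
Q implies R = 1/6 implies 2/3 = 1
Q and P = 1/6 and 5/6 = 1/6
(Q implies R) and (Q and P) = 1 and 1/6 = 1/6
Q implies R = 1/6 implies 2/3 = 1
(Q implies R) iff P = 1 iff 5/6 = 5/6
((Q implies R) and (Q and P)) iff ((Q implies R) iff P) = 1/6 iff 5/6 = 1/6
(not not (R implies R) iff ((not Q implies P) implies ((P and R) iff not R))) iff (((Q implies R) and (Q and P)) iff ((Q implies R) iff P)) = 0 iff 1/6 = 0
R iff Q = 2/3 iff 1/6 = 1/6
R implies R = 2/3 implies 2/3 = 1
not (R implies R) = not 1 = 0
(R iff Q) implies not (R implies R) = 1/6 implies 0 = 0
P implies Q = 5/6 implies 1/6 = 1/6
not Q = not 1/6 = 0
(P implies Q) iff not Q = 1/6 iff 0 = 0
P and Q = 5/6 and 1/6 = 1/6
not (P and Q) = not 1/6 = 0
not not (P and Q) = not 0 = 1
((P implies Q) iff not Q) and not not (P and Q) = 0 and 1 = 0
((R iff Q) implies not (R implies R)) and (((P implies Q) iff not Q) and not not (P and Q)) = 0 and 0 = 0
P iff Q = 5/6 iff 1/6 = 1/6
P implies P = 5/6 implies 5/6 = 1
(P iff Q) iff (P implies P) = 1/6 iff 1 = 1/6
Q iff R = 1/6 iff 2/3 = 1/6
not (Q iff R) = not 1/6 = 0
P implies Q = 5/6 implies 1/6 = 1/6
R implies R = 2/3 implies 2/3 = 1
(P implies Q) implies (R implies R) = 1/6 implies 1 = 1
not (Q iff R) iff ((P implies Q) implies (R implies R)) = 0 iff 1 = 0
((P iff Q) iff (P implies P)) implies (not (Q iff R) iff ((P implies Q) implies (R implies R))) = 1/6 implies 0 = 0
(((R iff Q) implies not (R implies R)) and (((P implies Q) iff not Q) and not not (P and Q))) and (((P iff Q) iff (P implies P)) implies (not (Q iff R) iff ((P implies Q) implies (R implies R)))) = 0 and 0 = 0
((not not (R implies R) iff ((not Q implies P) implies ((P and R) iff not R))) iff (((Q implies R) and (Q and P)) iff ((Q implies R) iff P))) iff ((((R iff Q) implies not (R implies R)) and (((P implies Q) iff not Q) and not not (P and Q))) and (((P iff Q) iff (P implies P)) implies (not (Q iff R) iff ((P implies Q) implies (R implies R))))) = 0 iff 0 = 1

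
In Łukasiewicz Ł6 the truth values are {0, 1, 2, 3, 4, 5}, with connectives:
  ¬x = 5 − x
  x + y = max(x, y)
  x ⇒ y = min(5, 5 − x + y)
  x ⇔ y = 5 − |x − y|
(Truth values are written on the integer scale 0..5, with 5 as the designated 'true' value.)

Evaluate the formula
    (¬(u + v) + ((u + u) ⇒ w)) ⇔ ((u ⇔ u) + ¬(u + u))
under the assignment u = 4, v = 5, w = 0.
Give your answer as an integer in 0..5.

u + v = 4 + 5 = 5
¬(u + v) = ¬5 = 0
u + u = 4 + 4 = 4
(u + u) ⇒ w = 4 ⇒ 0 = 1
¬(u + v) + ((u + u) ⇒ w) = 0 + 1 = 1
u ⇔ u = 4 ⇔ 4 = 5
u + u = 4 + 4 = 4
¬(u + u) = ¬4 = 1
(u ⇔ u) + ¬(u + u) = 5 + 1 = 5
(¬(u + v) + ((u + u) ⇒ w)) ⇔ ((u ⇔ u) + ¬(u + u)) = 1 ⇔ 5 = 1

1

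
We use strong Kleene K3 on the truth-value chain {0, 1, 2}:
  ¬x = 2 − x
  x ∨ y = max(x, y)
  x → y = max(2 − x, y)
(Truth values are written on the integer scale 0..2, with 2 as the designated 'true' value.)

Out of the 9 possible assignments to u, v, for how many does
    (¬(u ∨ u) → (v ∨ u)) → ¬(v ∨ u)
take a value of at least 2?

u = 0, v = 0 ↦ 2  ≥
u = 0, v = 1 ↦ 1  <
u = 0, v = 2 ↦ 0  <
u = 1, v = 0 ↦ 1  <
u = 1, v = 1 ↦ 1  <
u = 1, v = 2 ↦ 0  <
u = 2, v = 0 ↦ 0  <
u = 2, v = 1 ↦ 0  <
u = 2, v = 2 ↦ 0  <
So 1 of the 9 assignments meets the threshold.

1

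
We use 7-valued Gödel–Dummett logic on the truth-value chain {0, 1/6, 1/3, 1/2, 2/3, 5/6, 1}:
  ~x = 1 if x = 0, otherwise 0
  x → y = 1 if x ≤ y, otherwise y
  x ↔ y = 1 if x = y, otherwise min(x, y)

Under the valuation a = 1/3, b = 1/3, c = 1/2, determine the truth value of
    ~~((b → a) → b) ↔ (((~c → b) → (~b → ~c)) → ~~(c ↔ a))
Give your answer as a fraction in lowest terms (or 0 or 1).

1

b → a = 1/3 → 1/3 = 1
(b → a) → b = 1 → 1/3 = 1/3
~((b → a) → b) = ~1/3 = 0
~~((b → a) → b) = ~0 = 1
~c = ~1/2 = 0
~c → b = 0 → 1/3 = 1
~b = ~1/3 = 0
~c = ~1/2 = 0
~b → ~c = 0 → 0 = 1
(~c → b) → (~b → ~c) = 1 → 1 = 1
c ↔ a = 1/2 ↔ 1/3 = 1/3
~(c ↔ a) = ~1/3 = 0
~~(c ↔ a) = ~0 = 1
((~c → b) → (~b → ~c)) → ~~(c ↔ a) = 1 → 1 = 1
~~((b → a) → b) ↔ (((~c → b) → (~b → ~c)) → ~~(c ↔ a)) = 1 ↔ 1 = 1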